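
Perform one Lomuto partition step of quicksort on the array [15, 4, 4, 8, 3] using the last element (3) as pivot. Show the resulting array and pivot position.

Lomuto partition with pivot = 3:

Initial array: [15, 4, 4, 8, 3]

arr[0]=15 > 3: no swap
arr[1]=4 > 3: no swap
arr[2]=4 > 3: no swap
arr[3]=8 > 3: no swap

Place pivot at position 0: [3, 4, 4, 8, 15]
Pivot position: 0

After partitioning with pivot 3, the array becomes [3, 4, 4, 8, 15]. The pivot is placed at index 0. All elements to the left of the pivot are <= 3, and all elements to the right are > 3.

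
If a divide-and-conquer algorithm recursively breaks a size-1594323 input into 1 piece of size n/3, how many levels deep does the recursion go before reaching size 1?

For divide and conquer with division factor 3:

Problem sizes at each level:
Level 0: 1594323
Level 1: 531441
Level 2: 177147
Level 3: 59049
Level 4: 19683
Level 5: 6561
Level 6: 2187
Level 7: 729
Level 8: 243
Level 9: 81
Level 10: 27
Level 11: 9
Level 12: 3
Level 13: 1

The root is level 0 and the size-1 base case is level 13 (the tree spans levels 0 through 13, i.e. 14 levels counting the root), so the depth is the number of divisions: log_3(1594323) = 13

The recursion tree depth is log_3(1594323) = 13. At each level, the problem size is divided by 3, so it takes 13 divisions to reduce to a base case of size 1. The algorithm makes 1 recursive call at each level.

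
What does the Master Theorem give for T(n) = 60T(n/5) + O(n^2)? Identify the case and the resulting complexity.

Master Theorem for T(n) = 60T(n/5) + O(n^2):

a = 60, b = 5, c = 2
log_b(a) = log_5(60) = 2.5440

Case 1: c = 2 < log_5(60) = 2.5440
T(n) = O(n^(log_5 60))

For T(n) = 60T(n/5) + O(n^2): log_5(60) = 2.5440. This is Case 1 of the Master Theorem (c < log_b(a), work dominated by leaves), giving O(n^(log_5 60)).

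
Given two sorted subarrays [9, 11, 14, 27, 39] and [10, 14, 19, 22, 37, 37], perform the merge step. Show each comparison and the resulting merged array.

Merging process:

Compare 9 vs 10: take 9 from left. Merged: [9]
Compare 11 vs 10: take 10 from right. Merged: [9, 10]
Compare 11 vs 14: take 11 from left. Merged: [9, 10, 11]
Compare 14 vs 14: take 14 from left. Merged: [9, 10, 11, 14]
Compare 27 vs 14: take 14 from right. Merged: [9, 10, 11, 14, 14]
Compare 27 vs 19: take 19 from right. Merged: [9, 10, 11, 14, 14, 19]
Compare 27 vs 22: take 22 from right. Merged: [9, 10, 11, 14, 14, 19, 22]
Compare 27 vs 37: take 27 from left. Merged: [9, 10, 11, 14, 14, 19, 22, 27]
Compare 39 vs 37: take 37 from right. Merged: [9, 10, 11, 14, 14, 19, 22, 27, 37]
Compare 39 vs 37: take 37 from right. Merged: [9, 10, 11, 14, 14, 19, 22, 27, 37, 37]
Append remaining from left: [39]. Merged: [9, 10, 11, 14, 14, 19, 22, 27, 37, 37, 39]

Final merged array: [9, 10, 11, 14, 14, 19, 22, 27, 37, 37, 39]
Total comparisons: 10

The merged array is [9, 10, 11, 14, 14, 19, 22, 27, 37, 37, 39], requiring 10 comparisons. The merge step runs in O(n) time where n is the total number of elements.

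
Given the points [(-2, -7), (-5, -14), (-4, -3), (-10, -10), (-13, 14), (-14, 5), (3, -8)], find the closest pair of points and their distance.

Computing all pairwise distances among 7 points:

d((-2, -7), (-5, -14)) = 7.6158
d((-2, -7), (-4, -3)) = 4.4721 <-- minimum
d((-2, -7), (-10, -10)) = 8.544
d((-2, -7), (-13, 14)) = 23.7065
d((-2, -7), (-14, 5)) = 16.9706
d((-2, -7), (3, -8)) = 5.099
d((-5, -14), (-4, -3)) = 11.0454
d((-5, -14), (-10, -10)) = 6.4031
d((-5, -14), (-13, 14)) = 29.1204
d((-5, -14), (-14, 5)) = 21.0238
d((-5, -14), (3, -8)) = 10.0
d((-4, -3), (-10, -10)) = 9.2195
d((-4, -3), (-13, 14)) = 19.2354
d((-4, -3), (-14, 5)) = 12.8062
d((-4, -3), (3, -8)) = 8.6023
d((-10, -10), (-13, 14)) = 24.1868
d((-10, -10), (-14, 5)) = 15.5242
d((-10, -10), (3, -8)) = 13.1529
d((-13, 14), (-14, 5)) = 9.0554
d((-13, 14), (3, -8)) = 27.2029
d((-14, 5), (3, -8)) = 21.4009

Closest pair: (-2, -7) and (-4, -3) with distance 4.4721

The closest pair is (-2, -7) and (-4, -3) with Euclidean distance 4.4721. For 7 points, brute-force pairwise comparison is shown above. For large n, the divide-and-conquer algorithm (sort by x, recurse on halves, check the dividing strip) achieves O(n log n).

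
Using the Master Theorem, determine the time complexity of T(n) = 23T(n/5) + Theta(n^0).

Master Theorem for T(n) = 23T(n/5) + O(n^0):

a = 23, b = 5, c = 0
log_b(a) = log_5(23) = 1.9482

Case 1: c = 0 < log_5(23) = 1.9482
T(n) = O(n^(log_5 23))

For T(n) = 23T(n/5) + O(n^0): log_5(23) = 1.9482. This is Case 1 of the Master Theorem (c < log_b(a), work dominated by leaves), giving O(n^(log_5 23)).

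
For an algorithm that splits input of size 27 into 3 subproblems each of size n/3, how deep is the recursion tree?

For divide and conquer with division factor 3:

Problem sizes at each level:
Level 0: 27
Level 1: 9
Level 2: 3
Level 3: 1

The root is level 0 and the size-1 base case is level 3 (the tree spans levels 0 through 3, i.e. 4 levels counting the root), so the depth is the number of divisions: log_3(27) = 3

The recursion tree depth is log_3(27) = 3. At each level, the problem size is divided by 3, so it takes 3 divisions to reduce to a base case of size 1. The algorithm makes 3 recursive calls at each level.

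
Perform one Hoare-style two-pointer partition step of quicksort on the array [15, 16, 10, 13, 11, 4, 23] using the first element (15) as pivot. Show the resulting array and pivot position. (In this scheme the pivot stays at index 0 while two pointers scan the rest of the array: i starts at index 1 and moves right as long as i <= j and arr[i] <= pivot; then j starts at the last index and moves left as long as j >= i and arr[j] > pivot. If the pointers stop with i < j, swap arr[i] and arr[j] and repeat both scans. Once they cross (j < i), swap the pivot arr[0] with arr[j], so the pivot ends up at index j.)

Hoare-style two-pointer partition with pivot = 15:

Initial array: [15, 16, 10, 13, 11, 4, 23]

Pointers start at i = 1, j = 6.
i stops at index 1 (arr[1]=16 > 15), j stops at index 5 (arr[5]=4 <= 15): swap arr[1] and arr[5], array becomes [15, 4, 10, 13, 11, 16, 23]
i ends at 5, j ends at 4: the pointers have crossed (j < i), so scanning stops.

Swap pivot arr[0] with arr[4] to place pivot at position 4: [11, 4, 10, 13, 15, 16, 23]
Pivot position: 4

After partitioning with pivot 15, the array becomes [11, 4, 10, 13, 15, 16, 23]. The pivot is placed at index 4. All elements to the left of the pivot are <= 15, and all elements to the right are > 15.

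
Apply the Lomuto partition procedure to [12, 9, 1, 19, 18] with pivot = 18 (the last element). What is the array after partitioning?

Lomuto partition with pivot = 18:

Initial array: [12, 9, 1, 19, 18]

arr[0]=12 <= 18: swap with position 0, array becomes [12, 9, 1, 19, 18]
arr[1]=9 <= 18: swap with position 1, array becomes [12, 9, 1, 19, 18]
arr[2]=1 <= 18: swap with position 2, array becomes [12, 9, 1, 19, 18]
arr[3]=19 > 18: no swap

Place pivot at position 3: [12, 9, 1, 18, 19]
Pivot position: 3

After partitioning with pivot 18, the array becomes [12, 9, 1, 18, 19]. The pivot is placed at index 3. All elements to the left of the pivot are <= 18, and all elements to the right are > 18.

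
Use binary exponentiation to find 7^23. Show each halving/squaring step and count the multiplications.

Computing 7^23 by squaring (build up from 7^1; each line after the first costs one multiplication):

7^1 = 7
7^2 = (7^1)^2 = 7^2 = 49
7^4 = (7^2)^2 = 49^2 = 2401
7^5 = 7 * 7^4 = 7 * 2401 = 16807
7^10 = (7^5)^2 = 16807^2 = 282475249
7^11 = 7 * 7^10 = 7 * 282475249 = 1977326743
7^22 = (7^11)^2 = 1977326743^2 = 3909821048582988049
7^23 = 7 * 7^22 = 7 * 3909821048582988049 = 27368747340080916343

Result: 27368747340080916343
Multiplications needed: 7 (7 lines after 7^1)

7^23 = 27368747340080916343. Using exponentiation by squaring, this requires 7 multiplications. The key idea: if the exponent is even, square the half-power; if odd, multiply by the base once.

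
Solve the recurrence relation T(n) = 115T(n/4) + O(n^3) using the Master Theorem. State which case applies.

Master Theorem for T(n) = 115T(n/4) + O(n^3):

a = 115, b = 4, c = 3
log_b(a) = log_4(115) = 3.4227

Case 1: c = 3 < log_4(115) = 3.4227
T(n) = O(n^(log_4 115))

For T(n) = 115T(n/4) + O(n^3): log_4(115) = 3.4227. This is Case 1 of the Master Theorem (c < log_b(a), work dominated by leaves), giving O(n^(log_4 115)).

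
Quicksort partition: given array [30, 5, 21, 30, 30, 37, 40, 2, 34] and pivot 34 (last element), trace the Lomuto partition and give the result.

Lomuto partition with pivot = 34:

Initial array: [30, 5, 21, 30, 30, 37, 40, 2, 34]

arr[0]=30 <= 34: swap with position 0, array becomes [30, 5, 21, 30, 30, 37, 40, 2, 34]
arr[1]=5 <= 34: swap with position 1, array becomes [30, 5, 21, 30, 30, 37, 40, 2, 34]
arr[2]=21 <= 34: swap with position 2, array becomes [30, 5, 21, 30, 30, 37, 40, 2, 34]
arr[3]=30 <= 34: swap with position 3, array becomes [30, 5, 21, 30, 30, 37, 40, 2, 34]
arr[4]=30 <= 34: swap with position 4, array becomes [30, 5, 21, 30, 30, 37, 40, 2, 34]
arr[5]=37 > 34: no swap
arr[6]=40 > 34: no swap
arr[7]=2 <= 34: swap with position 5, array becomes [30, 5, 21, 30, 30, 2, 40, 37, 34]

Place pivot at position 6: [30, 5, 21, 30, 30, 2, 34, 37, 40]
Pivot position: 6

After partitioning with pivot 34, the array becomes [30, 5, 21, 30, 30, 2, 34, 37, 40]. The pivot is placed at index 6. All elements to the left of the pivot are <= 34, and all elements to the right are > 34.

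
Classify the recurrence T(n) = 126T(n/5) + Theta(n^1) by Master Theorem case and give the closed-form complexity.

Master Theorem for T(n) = 126T(n/5) + O(n^1):

a = 126, b = 5, c = 1
log_b(a) = log_5(126) = 3.0050

Case 1: c = 1 < log_5(126) = 3.0050
T(n) = O(n^(log_5 126))

For T(n) = 126T(n/5) + O(n^1): log_5(126) = 3.0050. This is Case 1 of the Master Theorem (c < log_b(a), work dominated by leaves), giving O(n^(log_5 126)).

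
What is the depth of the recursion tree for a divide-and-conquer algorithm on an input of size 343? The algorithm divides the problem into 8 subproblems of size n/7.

For divide and conquer with division factor 7:

Problem sizes at each level:
Level 0: 343
Level 1: 49
Level 2: 7
Level 3: 1

The root is level 0 and the size-1 base case is level 3 (the tree spans levels 0 through 3, i.e. 4 levels counting the root), so the depth is the number of divisions: log_7(343) = 3

The recursion tree depth is log_7(343) = 3. At each level, the problem size is divided by 7, so it takes 3 divisions to reduce to a base case of size 1. The algorithm makes 8 recursive calls at each level.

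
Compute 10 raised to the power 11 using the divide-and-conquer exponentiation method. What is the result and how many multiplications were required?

Computing 10^11 by squaring (build up from 10^1; each line after the first costs one multiplication):

10^1 = 10
10^2 = (10^1)^2 = 10^2 = 100
10^4 = (10^2)^2 = 100^2 = 10000
10^5 = 10 * 10^4 = 10 * 10000 = 100000
10^10 = (10^5)^2 = 100000^2 = 10000000000
10^11 = 10 * 10^10 = 10 * 10000000000 = 100000000000

Result: 100000000000
Multiplications needed: 5 (5 lines after 10^1)

10^11 = 100000000000. Using exponentiation by squaring, this requires 5 multiplications. The key idea: if the exponent is even, square the half-power; if odd, multiply by the base once.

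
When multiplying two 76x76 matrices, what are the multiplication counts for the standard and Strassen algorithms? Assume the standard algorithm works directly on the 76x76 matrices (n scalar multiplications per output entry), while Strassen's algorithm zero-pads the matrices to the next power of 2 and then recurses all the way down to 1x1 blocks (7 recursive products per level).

Matrix multiplication for 76x76 matrices:

Strassen's algorithm requires power-of-2 dimensions. Pad 76x76 to 128x128 (next power of 2).

Standard algorithm: 76^3 = 438976 multiplications
Strassen's algorithm: 7^(log2(128)) = 7^7 = 823543 multiplications
Difference: 438976 - 823543 = -384567 (Strassen uses MORE here due to padding overhead — for small or just-over-power-of-2 n, padding can outweigh the per-level savings)

Standard: 438976 multiplications (76^3). Strassen: 823543 multiplications (7^7, after padding to 128x128). Strassen reduces 8 recursive multiplications to 7 at each level.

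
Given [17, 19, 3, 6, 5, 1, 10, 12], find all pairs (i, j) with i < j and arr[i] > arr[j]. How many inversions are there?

Finding inversions in [17, 19, 3, 6, 5, 1, 10, 12]:

(0, 2): arr[0]=17 > arr[2]=3
(0, 3): arr[0]=17 > arr[3]=6
(0, 4): arr[0]=17 > arr[4]=5
(0, 5): arr[0]=17 > arr[5]=1
(0, 6): arr[0]=17 > arr[6]=10
(0, 7): arr[0]=17 > arr[7]=12
(1, 2): arr[1]=19 > arr[2]=3
(1, 3): arr[1]=19 > arr[3]=6
(1, 4): arr[1]=19 > arr[4]=5
(1, 5): arr[1]=19 > arr[5]=1
(1, 6): arr[1]=19 > arr[6]=10
(1, 7): arr[1]=19 > arr[7]=12
(2, 5): arr[2]=3 > arr[5]=1
(3, 4): arr[3]=6 > arr[4]=5
(3, 5): arr[3]=6 > arr[5]=1
(4, 5): arr[4]=5 > arr[5]=1

Total inversions: 16

The array has 16 inversion(s): (0,2), (0,3), (0,4), (0,5), (0,6), (0,7), (1,2), (1,3), (1,4), (1,5), (1,6), (1,7), (2,5), (3,4), (3,5), (4,5). Each pair (i,j) satisfies i < j and arr[i] > arr[j].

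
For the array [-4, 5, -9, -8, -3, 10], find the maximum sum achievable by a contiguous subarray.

Using Kadane's algorithm on [-4, 5, -9, -8, -3, 10]:

Scanning through the array:
Position 1 (value 5): max_ending_here = 5, max_so_far = 5
Position 2 (value -9): max_ending_here = -4, max_so_far = 5
Position 3 (value -8): max_ending_here = -8, max_so_far = 5
Position 4 (value -3): max_ending_here = -3, max_so_far = 5
Position 5 (value 10): max_ending_here = 10, max_so_far = 10

Maximum subarray: [10]
Maximum sum: 10

The maximum subarray is [10] with sum 10. This subarray runs from index 5 to index 5.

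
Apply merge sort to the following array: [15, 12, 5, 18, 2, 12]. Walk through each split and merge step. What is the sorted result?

Merge sort trace:

Split: [15, 12, 5, 18, 2, 12] -> [15, 12, 5] and [18, 2, 12]
  Split: [15, 12, 5] -> [15] and [12, 5]
    Split: [12, 5] -> [12] and [5]
    Merge: [12] + [5] -> [5, 12]
  Merge: [15] + [5, 12] -> [5, 12, 15]
  Split: [18, 2, 12] -> [18] and [2, 12]
    Split: [2, 12] -> [2] and [12]
    Merge: [2] + [12] -> [2, 12]
  Merge: [18] + [2, 12] -> [2, 12, 18]
Merge: [5, 12, 15] + [2, 12, 18] -> [2, 5, 12, 12, 15, 18]

Final sorted array: [2, 5, 12, 12, 15, 18]

The merge sort proceeds by recursively splitting the array and merging sorted halves.
After all merges, the sorted array is [2, 5, 12, 12, 15, 18].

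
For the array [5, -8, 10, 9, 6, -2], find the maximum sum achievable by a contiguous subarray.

Using Kadane's algorithm on [5, -8, 10, 9, 6, -2]:

Scanning through the array:
Position 1 (value -8): max_ending_here = -3, max_so_far = 5
Position 2 (value 10): max_ending_here = 10, max_so_far = 10
Position 3 (value 9): max_ending_here = 19, max_so_far = 19
Position 4 (value 6): max_ending_here = 25, max_so_far = 25
Position 5 (value -2): max_ending_here = 23, max_so_far = 25

Maximum subarray: [10, 9, 6]
Maximum sum: 25

The maximum subarray is [10, 9, 6] with sum 25. This subarray runs from index 2 to index 4.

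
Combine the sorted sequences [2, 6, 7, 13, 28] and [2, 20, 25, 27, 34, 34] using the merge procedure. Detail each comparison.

Merging process:

Compare 2 vs 2: take 2 from left. Merged: [2]
Compare 6 vs 2: take 2 from right. Merged: [2, 2]
Compare 6 vs 20: take 6 from left. Merged: [2, 2, 6]
Compare 7 vs 20: take 7 from left. Merged: [2, 2, 6, 7]
Compare 13 vs 20: take 13 from left. Merged: [2, 2, 6, 7, 13]
Compare 28 vs 20: take 20 from right. Merged: [2, 2, 6, 7, 13, 20]
Compare 28 vs 25: take 25 from right. Merged: [2, 2, 6, 7, 13, 20, 25]
Compare 28 vs 27: take 27 from right. Merged: [2, 2, 6, 7, 13, 20, 25, 27]
Compare 28 vs 34: take 28 from left. Merged: [2, 2, 6, 7, 13, 20, 25, 27, 28]
Append remaining from right: [34, 34]. Merged: [2, 2, 6, 7, 13, 20, 25, 27, 28, 34, 34]

Final merged array: [2, 2, 6, 7, 13, 20, 25, 27, 28, 34, 34]
Total comparisons: 9

The merged array is [2, 2, 6, 7, 13, 20, 25, 27, 28, 34, 34], requiring 9 comparisons. The merge step runs in O(n) time where n is the total number of elements.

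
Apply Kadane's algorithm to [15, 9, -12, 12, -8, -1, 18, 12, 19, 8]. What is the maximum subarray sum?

Using Kadane's algorithm on [15, 9, -12, 12, -8, -1, 18, 12, 19, 8]:

Scanning through the array:
Position 1 (value 9): max_ending_here = 24, max_so_far = 24
Position 2 (value -12): max_ending_here = 12, max_so_far = 24
Position 3 (value 12): max_ending_here = 24, max_so_far = 24
Position 4 (value -8): max_ending_here = 16, max_so_far = 24
Position 5 (value -1): max_ending_here = 15, max_so_far = 24
Position 6 (value 18): max_ending_here = 33, max_so_far = 33
Position 7 (value 12): max_ending_here = 45, max_so_far = 45
Position 8 (value 19): max_ending_here = 64, max_so_far = 64
Position 9 (value 8): max_ending_here = 72, max_so_far = 72

Maximum subarray: [15, 9, -12, 12, -8, -1, 18, 12, 19, 8]
Maximum sum: 72

The maximum subarray is [15, 9, -12, 12, -8, -1, 18, 12, 19, 8] with sum 72. This subarray runs from index 0 to index 9.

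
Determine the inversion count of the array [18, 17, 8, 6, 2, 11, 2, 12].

Finding inversions in [18, 17, 8, 6, 2, 11, 2, 12]:

(0, 1): arr[0]=18 > arr[1]=17
(0, 2): arr[0]=18 > arr[2]=8
(0, 3): arr[0]=18 > arr[3]=6
(0, 4): arr[0]=18 > arr[4]=2
(0, 5): arr[0]=18 > arr[5]=11
(0, 6): arr[0]=18 > arr[6]=2
(0, 7): arr[0]=18 > arr[7]=12
(1, 2): arr[1]=17 > arr[2]=8
(1, 3): arr[1]=17 > arr[3]=6
(1, 4): arr[1]=17 > arr[4]=2
(1, 5): arr[1]=17 > arr[5]=11
(1, 6): arr[1]=17 > arr[6]=2
(1, 7): arr[1]=17 > arr[7]=12
(2, 3): arr[2]=8 > arr[3]=6
(2, 4): arr[2]=8 > arr[4]=2
(2, 6): arr[2]=8 > arr[6]=2
(3, 4): arr[3]=6 > arr[4]=2
(3, 6): arr[3]=6 > arr[6]=2
(5, 6): arr[5]=11 > arr[6]=2

Total inversions: 19

The array has 19 inversion(s): (0,1), (0,2), (0,3), (0,4), (0,5), (0,6), (0,7), (1,2), (1,3), (1,4), (1,5), (1,6), (1,7), (2,3), (2,4), (2,6), (3,4), (3,6), (5,6). Each pair (i,j) satisfies i < j and arr[i] > arr[j].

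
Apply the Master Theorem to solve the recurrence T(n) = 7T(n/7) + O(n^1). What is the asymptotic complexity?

Master Theorem for T(n) = 7T(n/7) + O(n^1):

a = 7, b = 7, c = 1
log_b(a) = log_7(7) = 1.0000

Case 2: c = 1 = log_7(7) = 1.0000
T(n) = O(n^1 log n) = O(n log n)

For T(n) = 7T(n/7) + O(n^1): log_7(7) = 1.0000. This is Case 2 of the Master Theorem (c = log_b(a), equal work at all levels), giving O(n log n).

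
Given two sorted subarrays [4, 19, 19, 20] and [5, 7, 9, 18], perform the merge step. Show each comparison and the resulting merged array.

Merging process:

Compare 4 vs 5: take 4 from left. Merged: [4]
Compare 19 vs 5: take 5 from right. Merged: [4, 5]
Compare 19 vs 7: take 7 from right. Merged: [4, 5, 7]
Compare 19 vs 9: take 9 from right. Merged: [4, 5, 7, 9]
Compare 19 vs 18: take 18 from right. Merged: [4, 5, 7, 9, 18]
Append remaining from left: [19, 19, 20]. Merged: [4, 5, 7, 9, 18, 19, 19, 20]

Final merged array: [4, 5, 7, 9, 18, 19, 19, 20]
Total comparisons: 5

The merged array is [4, 5, 7, 9, 18, 19, 19, 20], requiring 5 comparisons. The merge step runs in O(n) time where n is the total number of elements.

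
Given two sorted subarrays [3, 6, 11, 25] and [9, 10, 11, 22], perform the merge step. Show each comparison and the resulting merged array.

Merging process:

Compare 3 vs 9: take 3 from left. Merged: [3]
Compare 6 vs 9: take 6 from left. Merged: [3, 6]
Compare 11 vs 9: take 9 from right. Merged: [3, 6, 9]
Compare 11 vs 10: take 10 from right. Merged: [3, 6, 9, 10]
Compare 11 vs 11: take 11 from left. Merged: [3, 6, 9, 10, 11]
Compare 25 vs 11: take 11 from right. Merged: [3, 6, 9, 10, 11, 11]
Compare 25 vs 22: take 22 from right. Merged: [3, 6, 9, 10, 11, 11, 22]
Append remaining from left: [25]. Merged: [3, 6, 9, 10, 11, 11, 22, 25]

Final merged array: [3, 6, 9, 10, 11, 11, 22, 25]
Total comparisons: 7

The merged array is [3, 6, 9, 10, 11, 11, 22, 25], requiring 7 comparisons. The merge step runs in O(n) time where n is the total number of elements.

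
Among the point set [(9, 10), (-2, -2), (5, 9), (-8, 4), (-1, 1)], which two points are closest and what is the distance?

Computing all pairwise distances among 5 points:

d((9, 10), (-2, -2)) = 16.2788
d((9, 10), (5, 9)) = 4.1231
d((9, 10), (-8, 4)) = 18.0278
d((9, 10), (-1, 1)) = 13.4536
d((-2, -2), (5, 9)) = 13.0384
d((-2, -2), (-8, 4)) = 8.4853
d((-2, -2), (-1, 1)) = 3.1623 <-- minimum
d((5, 9), (-8, 4)) = 13.9284
d((5, 9), (-1, 1)) = 10.0
d((-8, 4), (-1, 1)) = 7.6158

Closest pair: (-2, -2) and (-1, 1) with distance 3.1623

The closest pair is (-2, -2) and (-1, 1) with Euclidean distance 3.1623. For 5 points, brute-force pairwise comparison is shown above. For large n, the divide-and-conquer algorithm (sort by x, recurse on halves, check the dividing strip) achieves O(n log n).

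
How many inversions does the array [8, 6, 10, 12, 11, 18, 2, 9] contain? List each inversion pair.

Finding inversions in [8, 6, 10, 12, 11, 18, 2, 9]:

(0, 1): arr[0]=8 > arr[1]=6
(0, 6): arr[0]=8 > arr[6]=2
(1, 6): arr[1]=6 > arr[6]=2
(2, 6): arr[2]=10 > arr[6]=2
(2, 7): arr[2]=10 > arr[7]=9
(3, 4): arr[3]=12 > arr[4]=11
(3, 6): arr[3]=12 > arr[6]=2
(3, 7): arr[3]=12 > arr[7]=9
(4, 6): arr[4]=11 > arr[6]=2
(4, 7): arr[4]=11 > arr[7]=9
(5, 6): arr[5]=18 > arr[6]=2
(5, 7): arr[5]=18 > arr[7]=9

Total inversions: 12

The array has 12 inversion(s): (0,1), (0,6), (1,6), (2,6), (2,7), (3,4), (3,6), (3,7), (4,6), (4,7), (5,6), (5,7). Each pair (i,j) satisfies i < j and arr[i] > arr[j].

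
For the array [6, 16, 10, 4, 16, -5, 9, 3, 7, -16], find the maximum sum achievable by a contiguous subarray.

Using Kadane's algorithm on [6, 16, 10, 4, 16, -5, 9, 3, 7, -16]:

Scanning through the array:
Position 1 (value 16): max_ending_here = 22, max_so_far = 22
Position 2 (value 10): max_ending_here = 32, max_so_far = 32
Position 3 (value 4): max_ending_here = 36, max_so_far = 36
Position 4 (value 16): max_ending_here = 52, max_so_far = 52
Position 5 (value -5): max_ending_here = 47, max_so_far = 52
Position 6 (value 9): max_ending_here = 56, max_so_far = 56
Position 7 (value 3): max_ending_here = 59, max_so_far = 59
Position 8 (value 7): max_ending_here = 66, max_so_far = 66
Position 9 (value -16): max_ending_here = 50, max_so_far = 66

Maximum subarray: [6, 16, 10, 4, 16, -5, 9, 3, 7]
Maximum sum: 66

The maximum subarray is [6, 16, 10, 4, 16, -5, 9, 3, 7] with sum 66. This subarray runs from index 0 to index 8.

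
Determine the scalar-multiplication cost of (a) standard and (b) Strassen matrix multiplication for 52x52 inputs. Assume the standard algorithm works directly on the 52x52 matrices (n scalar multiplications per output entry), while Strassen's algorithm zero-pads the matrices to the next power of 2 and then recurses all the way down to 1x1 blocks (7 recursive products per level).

Matrix multiplication for 52x52 matrices:

Strassen's algorithm requires power-of-2 dimensions. Pad 52x52 to 64x64 (next power of 2).

Standard algorithm: 52^3 = 140608 multiplications
Strassen's algorithm: 7^(log2(64)) = 7^6 = 117649 multiplications
Savings: 140608 - 117649 = 22959 multiplications

Standard: 140608 multiplications (52^3). Strassen: 117649 multiplications (7^6, after padding to 64x64). Strassen reduces 8 recursive multiplications to 7 at each level.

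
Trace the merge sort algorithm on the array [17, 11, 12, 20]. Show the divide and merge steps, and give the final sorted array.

Merge sort trace:

Split: [17, 11, 12, 20] -> [17, 11] and [12, 20]
  Split: [17, 11] -> [17] and [11]
  Merge: [17] + [11] -> [11, 17]
  Split: [12, 20] -> [12] and [20]
  Merge: [12] + [20] -> [12, 20]
Merge: [11, 17] + [12, 20] -> [11, 12, 17, 20]

Final sorted array: [11, 12, 17, 20]

The merge sort proceeds by recursively splitting the array and merging sorted halves.
After all merges, the sorted array is [11, 12, 17, 20].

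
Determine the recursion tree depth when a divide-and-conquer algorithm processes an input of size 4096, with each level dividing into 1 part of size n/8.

For divide and conquer with division factor 8:

Problem sizes at each level:
Level 0: 4096
Level 1: 512
Level 2: 64
Level 3: 8
Level 4: 1

The root is level 0 and the size-1 base case is level 4 (the tree spans levels 0 through 4, i.e. 5 levels counting the root), so the depth is the number of divisions: log_8(4096) = 4

The recursion tree depth is log_8(4096) = 4. At each level, the problem size is divided by 8, so it takes 4 divisions to reduce to a base case of size 1. The algorithm makes 1 recursive call at each level.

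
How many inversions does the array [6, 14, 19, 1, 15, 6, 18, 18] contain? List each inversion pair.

Finding inversions in [6, 14, 19, 1, 15, 6, 18, 18]:

(0, 3): arr[0]=6 > arr[3]=1
(1, 3): arr[1]=14 > arr[3]=1
(1, 5): arr[1]=14 > arr[5]=6
(2, 3): arr[2]=19 > arr[3]=1
(2, 4): arr[2]=19 > arr[4]=15
(2, 5): arr[2]=19 > arr[5]=6
(2, 6): arr[2]=19 > arr[6]=18
(2, 7): arr[2]=19 > arr[7]=18
(4, 5): arr[4]=15 > arr[5]=6

Total inversions: 9

The array has 9 inversion(s): (0,3), (1,3), (1,5), (2,3), (2,4), (2,5), (2,6), (2,7), (4,5). Each pair (i,j) satisfies i < j and arr[i] > arr[j].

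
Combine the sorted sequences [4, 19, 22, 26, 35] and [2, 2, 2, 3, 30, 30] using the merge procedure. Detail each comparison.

Merging process:

Compare 4 vs 2: take 2 from right. Merged: [2]
Compare 4 vs 2: take 2 from right. Merged: [2, 2]
Compare 4 vs 2: take 2 from right. Merged: [2, 2, 2]
Compare 4 vs 3: take 3 from right. Merged: [2, 2, 2, 3]
Compare 4 vs 30: take 4 from left. Merged: [2, 2, 2, 3, 4]
Compare 19 vs 30: take 19 from left. Merged: [2, 2, 2, 3, 4, 19]
Compare 22 vs 30: take 22 from left. Merged: [2, 2, 2, 3, 4, 19, 22]
Compare 26 vs 30: take 26 from left. Merged: [2, 2, 2, 3, 4, 19, 22, 26]
Compare 35 vs 30: take 30 from right. Merged: [2, 2, 2, 3, 4, 19, 22, 26, 30]
Compare 35 vs 30: take 30 from right. Merged: [2, 2, 2, 3, 4, 19, 22, 26, 30, 30]
Append remaining from left: [35]. Merged: [2, 2, 2, 3, 4, 19, 22, 26, 30, 30, 35]

Final merged array: [2, 2, 2, 3, 4, 19, 22, 26, 30, 30, 35]
Total comparisons: 10

The merged array is [2, 2, 2, 3, 4, 19, 22, 26, 30, 30, 35], requiring 10 comparisons. The merge step runs in O(n) time where n is the total number of elements.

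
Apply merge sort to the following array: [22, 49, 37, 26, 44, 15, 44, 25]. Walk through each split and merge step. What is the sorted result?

Merge sort trace:

Split: [22, 49, 37, 26, 44, 15, 44, 25] -> [22, 49, 37, 26] and [44, 15, 44, 25]
  Split: [22, 49, 37, 26] -> [22, 49] and [37, 26]
    Split: [22, 49] -> [22] and [49]
    Merge: [22] + [49] -> [22, 49]
    Split: [37, 26] -> [37] and [26]
    Merge: [37] + [26] -> [26, 37]
  Merge: [22, 49] + [26, 37] -> [22, 26, 37, 49]
  Split: [44, 15, 44, 25] -> [44, 15] and [44, 25]
    Split: [44, 15] -> [44] and [15]
    Merge: [44] + [15] -> [15, 44]
    Split: [44, 25] -> [44] and [25]
    Merge: [44] + [25] -> [25, 44]
  Merge: [15, 44] + [25, 44] -> [15, 25, 44, 44]
Merge: [22, 26, 37, 49] + [15, 25, 44, 44] -> [15, 22, 25, 26, 37, 44, 44, 49]

Final sorted array: [15, 22, 25, 26, 37, 44, 44, 49]

The merge sort proceeds by recursively splitting the array and merging sorted halves.
After all merges, the sorted array is [15, 22, 25, 26, 37, 44, 44, 49].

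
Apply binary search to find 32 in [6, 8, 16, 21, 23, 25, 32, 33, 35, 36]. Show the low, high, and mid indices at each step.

Binary search for 32 in [6, 8, 16, 21, 23, 25, 32, 33, 35, 36]:

lo=0, hi=9, mid=4, arr[mid]=23 -> 23 < 32, search right half
lo=5, hi=9, mid=7, arr[mid]=33 -> 33 > 32, search left half
lo=5, hi=6, mid=5, arr[mid]=25 -> 25 < 32, search right half
lo=6, hi=6, mid=6, arr[mid]=32 -> Found target at index 6!

Binary search finds 32 at index 6 after 4 comparisons. The search repeatedly halves the search space by comparing with the middle element.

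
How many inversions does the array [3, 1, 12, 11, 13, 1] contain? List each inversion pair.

Finding inversions in [3, 1, 12, 11, 13, 1]:

(0, 1): arr[0]=3 > arr[1]=1
(0, 5): arr[0]=3 > arr[5]=1
(2, 3): arr[2]=12 > arr[3]=11
(2, 5): arr[2]=12 > arr[5]=1
(3, 5): arr[3]=11 > arr[5]=1
(4, 5): arr[4]=13 > arr[5]=1

Total inversions: 6

The array has 6 inversion(s): (0,1), (0,5), (2,3), (2,5), (3,5), (4,5). Each pair (i,j) satisfies i < j and arr[i] > arr[j].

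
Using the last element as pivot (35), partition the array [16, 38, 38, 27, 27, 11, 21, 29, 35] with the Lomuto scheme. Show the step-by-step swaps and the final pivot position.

Lomuto partition with pivot = 35:

Initial array: [16, 38, 38, 27, 27, 11, 21, 29, 35]

arr[0]=16 <= 35: swap with position 0, array becomes [16, 38, 38, 27, 27, 11, 21, 29, 35]
arr[1]=38 > 35: no swap
arr[2]=38 > 35: no swap
arr[3]=27 <= 35: swap with position 1, array becomes [16, 27, 38, 38, 27, 11, 21, 29, 35]
arr[4]=27 <= 35: swap with position 2, array becomes [16, 27, 27, 38, 38, 11, 21, 29, 35]
arr[5]=11 <= 35: swap with position 3, array becomes [16, 27, 27, 11, 38, 38, 21, 29, 35]
arr[6]=21 <= 35: swap with position 4, array becomes [16, 27, 27, 11, 21, 38, 38, 29, 35]
arr[7]=29 <= 35: swap with position 5, array becomes [16, 27, 27, 11, 21, 29, 38, 38, 35]

Place pivot at position 6: [16, 27, 27, 11, 21, 29, 35, 38, 38]
Pivot position: 6

After partitioning with pivot 35, the array becomes [16, 27, 27, 11, 21, 29, 35, 38, 38]. The pivot is placed at index 6. All elements to the left of the pivot are <= 35, and all elements to the right are > 35.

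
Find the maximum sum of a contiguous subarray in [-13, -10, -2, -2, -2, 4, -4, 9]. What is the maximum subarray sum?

Using Kadane's algorithm on [-13, -10, -2, -2, -2, 4, -4, 9]:

Scanning through the array:
Position 1 (value -10): max_ending_here = -10, max_so_far = -10
Position 2 (value -2): max_ending_here = -2, max_so_far = -2
Position 3 (value -2): max_ending_here = -2, max_so_far = -2
Position 4 (value -2): max_ending_here = -2, max_so_far = -2
Position 5 (value 4): max_ending_here = 4, max_so_far = 4
Position 6 (value -4): max_ending_here = 0, max_so_far = 4
Position 7 (value 9): max_ending_here = 9, max_so_far = 9

Maximum subarray: [4, -4, 9]
Maximum sum: 9

The maximum subarray is [4, -4, 9] with sum 9. This subarray runs from index 5 to index 7.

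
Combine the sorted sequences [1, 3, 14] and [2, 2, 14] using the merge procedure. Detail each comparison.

Merging process:

Compare 1 vs 2: take 1 from left. Merged: [1]
Compare 3 vs 2: take 2 from right. Merged: [1, 2]
Compare 3 vs 2: take 2 from right. Merged: [1, 2, 2]
Compare 3 vs 14: take 3 from left. Merged: [1, 2, 2, 3]
Compare 14 vs 14: take 14 from left. Merged: [1, 2, 2, 3, 14]
Append remaining from right: [14]. Merged: [1, 2, 2, 3, 14, 14]

Final merged array: [1, 2, 2, 3, 14, 14]
Total comparisons: 5

The merged array is [1, 2, 2, 3, 14, 14], requiring 5 comparisons. The merge step runs in O(n) time where n is the total number of elements.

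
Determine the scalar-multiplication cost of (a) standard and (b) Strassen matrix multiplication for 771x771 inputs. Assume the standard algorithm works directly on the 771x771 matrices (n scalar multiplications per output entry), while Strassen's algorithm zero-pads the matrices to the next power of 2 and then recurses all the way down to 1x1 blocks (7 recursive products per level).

Matrix multiplication for 771x771 matrices:

Strassen's algorithm requires power-of-2 dimensions. Pad 771x771 to 1024x1024 (next power of 2).

Standard algorithm: 771^3 = 458314011 multiplications
Strassen's algorithm: 7^(log2(1024)) = 7^10 = 282475249 multiplications
Savings: 458314011 - 282475249 = 175838762 multiplications

Standard: 458314011 multiplications (771^3). Strassen: 282475249 multiplications (7^10, after padding to 1024x1024). Strassen reduces 8 recursive multiplications to 7 at each level.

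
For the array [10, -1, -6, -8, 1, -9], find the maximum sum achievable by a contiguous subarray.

Using Kadane's algorithm on [10, -1, -6, -8, 1, -9]:

Scanning through the array:
Position 1 (value -1): max_ending_here = 9, max_so_far = 10
Position 2 (value -6): max_ending_here = 3, max_so_far = 10
Position 3 (value -8): max_ending_here = -5, max_so_far = 10
Position 4 (value 1): max_ending_here = 1, max_so_far = 10
Position 5 (value -9): max_ending_here = -8, max_so_far = 10

Maximum subarray: [10]
Maximum sum: 10

The maximum subarray is [10] with sum 10. This subarray runs from index 0 to index 0.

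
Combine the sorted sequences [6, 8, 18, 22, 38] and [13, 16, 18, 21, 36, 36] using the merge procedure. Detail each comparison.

Merging process:

Compare 6 vs 13: take 6 from left. Merged: [6]
Compare 8 vs 13: take 8 from left. Merged: [6, 8]
Compare 18 vs 13: take 13 from right. Merged: [6, 8, 13]
Compare 18 vs 16: take 16 from right. Merged: [6, 8, 13, 16]
Compare 18 vs 18: take 18 from left. Merged: [6, 8, 13, 16, 18]
Compare 22 vs 18: take 18 from right. Merged: [6, 8, 13, 16, 18, 18]
Compare 22 vs 21: take 21 from right. Merged: [6, 8, 13, 16, 18, 18, 21]
Compare 22 vs 36: take 22 from left. Merged: [6, 8, 13, 16, 18, 18, 21, 22]
Compare 38 vs 36: take 36 from right. Merged: [6, 8, 13, 16, 18, 18, 21, 22, 36]
Compare 38 vs 36: take 36 from right. Merged: [6, 8, 13, 16, 18, 18, 21, 22, 36, 36]
Append remaining from left: [38]. Merged: [6, 8, 13, 16, 18, 18, 21, 22, 36, 36, 38]

Final merged array: [6, 8, 13, 16, 18, 18, 21, 22, 36, 36, 38]
Total comparisons: 10

The merged array is [6, 8, 13, 16, 18, 18, 21, 22, 36, 36, 38], requiring 10 comparisons. The merge step runs in O(n) time where n is the total number of elements.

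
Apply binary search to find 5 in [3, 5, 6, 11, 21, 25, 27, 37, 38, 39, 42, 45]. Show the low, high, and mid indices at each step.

Binary search for 5 in [3, 5, 6, 11, 21, 25, 27, 37, 38, 39, 42, 45]:

lo=0, hi=11, mid=5, arr[mid]=25 -> 25 > 5, search left half
lo=0, hi=4, mid=2, arr[mid]=6 -> 6 > 5, search left half
lo=0, hi=1, mid=0, arr[mid]=3 -> 3 < 5, search right half
lo=1, hi=1, mid=1, arr[mid]=5 -> Found target at index 1!

Binary search finds 5 at index 1 after 4 comparisons. The search repeatedly halves the search space by comparing with the middle element.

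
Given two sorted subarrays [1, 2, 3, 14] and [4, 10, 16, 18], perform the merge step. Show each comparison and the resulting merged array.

Merging process:

Compare 1 vs 4: take 1 from left. Merged: [1]
Compare 2 vs 4: take 2 from left. Merged: [1, 2]
Compare 3 vs 4: take 3 from left. Merged: [1, 2, 3]
Compare 14 vs 4: take 4 from right. Merged: [1, 2, 3, 4]
Compare 14 vs 10: take 10 from right. Merged: [1, 2, 3, 4, 10]
Compare 14 vs 16: take 14 from left. Merged: [1, 2, 3, 4, 10, 14]
Append remaining from right: [16, 18]. Merged: [1, 2, 3, 4, 10, 14, 16, 18]

Final merged array: [1, 2, 3, 4, 10, 14, 16, 18]
Total comparisons: 6

The merged array is [1, 2, 3, 4, 10, 14, 16, 18], requiring 6 comparisons. The merge step runs in O(n) time where n is the total number of elements.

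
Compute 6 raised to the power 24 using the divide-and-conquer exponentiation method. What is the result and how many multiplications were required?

Computing 6^24 by squaring (build up from 6^1; each line after the first costs one multiplication):

6^1 = 6
6^2 = (6^1)^2 = 6^2 = 36
6^3 = 6 * 6^2 = 6 * 36 = 216
6^6 = (6^3)^2 = 216^2 = 46656
6^12 = (6^6)^2 = 46656^2 = 2176782336
6^24 = (6^12)^2 = 2176782336^2 = 4738381338321616896

Result: 4738381338321616896
Multiplications needed: 5 (5 lines after 6^1)

6^24 = 4738381338321616896. Using exponentiation by squaring, this requires 5 multiplications. The key idea: if the exponent is even, square the half-power; if odd, multiply by the base once.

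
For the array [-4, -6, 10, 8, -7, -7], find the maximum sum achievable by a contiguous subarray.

Using Kadane's algorithm on [-4, -6, 10, 8, -7, -7]:

Scanning through the array:
Position 1 (value -6): max_ending_here = -6, max_so_far = -4
Position 2 (value 10): max_ending_here = 10, max_so_far = 10
Position 3 (value 8): max_ending_here = 18, max_so_far = 18
Position 4 (value -7): max_ending_here = 11, max_so_far = 18
Position 5 (value -7): max_ending_here = 4, max_so_far = 18

Maximum subarray: [10, 8]
Maximum sum: 18

The maximum subarray is [10, 8] with sum 18. This subarray runs from index 2 to index 3.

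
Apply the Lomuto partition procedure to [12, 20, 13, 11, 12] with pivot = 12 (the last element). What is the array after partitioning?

Lomuto partition with pivot = 12:

Initial array: [12, 20, 13, 11, 12]

arr[0]=12 <= 12: swap with position 0, array becomes [12, 20, 13, 11, 12]
arr[1]=20 > 12: no swap
arr[2]=13 > 12: no swap
arr[3]=11 <= 12: swap with position 1, array becomes [12, 11, 13, 20, 12]

Place pivot at position 2: [12, 11, 12, 20, 13]
Pivot position: 2

After partitioning with pivot 12, the array becomes [12, 11, 12, 20, 13]. The pivot is placed at index 2. All elements to the left of the pivot are <= 12, and all elements to the right are > 12.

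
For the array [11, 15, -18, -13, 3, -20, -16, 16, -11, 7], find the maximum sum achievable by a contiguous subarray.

Using Kadane's algorithm on [11, 15, -18, -13, 3, -20, -16, 16, -11, 7]:

Scanning through the array:
Position 1 (value 15): max_ending_here = 26, max_so_far = 26
Position 2 (value -18): max_ending_here = 8, max_so_far = 26
Position 3 (value -13): max_ending_here = -5, max_so_far = 26
Position 4 (value 3): max_ending_here = 3, max_so_far = 26
Position 5 (value -20): max_ending_here = -17, max_so_far = 26
Position 6 (value -16): max_ending_here = -16, max_so_far = 26
Position 7 (value 16): max_ending_here = 16, max_so_far = 26
Position 8 (value -11): max_ending_here = 5, max_so_far = 26
Position 9 (value 7): max_ending_here = 12, max_so_far = 26

Maximum subarray: [11, 15]
Maximum sum: 26

The maximum subarray is [11, 15] with sum 26. This subarray runs from index 0 to index 1.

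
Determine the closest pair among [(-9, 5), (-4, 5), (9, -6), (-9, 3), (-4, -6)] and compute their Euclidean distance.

Computing all pairwise distances among 5 points:

d((-9, 5), (-4, 5)) = 5.0
d((-9, 5), (9, -6)) = 21.095
d((-9, 5), (-9, 3)) = 2.0 <-- minimum
d((-9, 5), (-4, -6)) = 12.083
d((-4, 5), (9, -6)) = 17.0294
d((-4, 5), (-9, 3)) = 5.3852
d((-4, 5), (-4, -6)) = 11.0
d((9, -6), (-9, 3)) = 20.1246
d((9, -6), (-4, -6)) = 13.0
d((-9, 3), (-4, -6)) = 10.2956

Closest pair: (-9, 5) and (-9, 3) with distance 2.0

The closest pair is (-9, 5) and (-9, 3) with Euclidean distance 2.0. For 5 points, brute-force pairwise comparison is shown above. For large n, the divide-and-conquer algorithm (sort by x, recurse on halves, check the dividing strip) achieves O(n log n).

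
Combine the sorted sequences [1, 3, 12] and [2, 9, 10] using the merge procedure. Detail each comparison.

Merging process:

Compare 1 vs 2: take 1 from left. Merged: [1]
Compare 3 vs 2: take 2 from right. Merged: [1, 2]
Compare 3 vs 9: take 3 from left. Merged: [1, 2, 3]
Compare 12 vs 9: take 9 from right. Merged: [1, 2, 3, 9]
Compare 12 vs 10: take 10 from right. Merged: [1, 2, 3, 9, 10]
Append remaining from left: [12]. Merged: [1, 2, 3, 9, 10, 12]

Final merged array: [1, 2, 3, 9, 10, 12]
Total comparisons: 5

The merged array is [1, 2, 3, 9, 10, 12], requiring 5 comparisons. The merge step runs in O(n) time where n is the total number of elements.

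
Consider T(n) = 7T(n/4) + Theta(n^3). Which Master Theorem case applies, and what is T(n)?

Master Theorem for T(n) = 7T(n/4) + O(n^3):

a = 7, b = 4, c = 3
log_b(a) = log_4(7) = 1.4037

Case 3: c = 3 > log_4(7) = 1.4037
T(n) = O(n^3) = O(n^3)

For T(n) = 7T(n/4) + O(n^3): log_4(7) = 1.4037. This is Case 3 of the Master Theorem (c > log_b(a), work dominated by root), giving O(n^3).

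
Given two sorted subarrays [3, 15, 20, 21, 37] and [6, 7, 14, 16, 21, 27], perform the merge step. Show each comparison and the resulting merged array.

Merging process:

Compare 3 vs 6: take 3 from left. Merged: [3]
Compare 15 vs 6: take 6 from right. Merged: [3, 6]
Compare 15 vs 7: take 7 from right. Merged: [3, 6, 7]
Compare 15 vs 14: take 14 from right. Merged: [3, 6, 7, 14]
Compare 15 vs 16: take 15 from left. Merged: [3, 6, 7, 14, 15]
Compare 20 vs 16: take 16 from right. Merged: [3, 6, 7, 14, 15, 16]
Compare 20 vs 21: take 20 from left. Merged: [3, 6, 7, 14, 15, 16, 20]
Compare 21 vs 21: take 21 from left. Merged: [3, 6, 7, 14, 15, 16, 20, 21]
Compare 37 vs 21: take 21 from right. Merged: [3, 6, 7, 14, 15, 16, 20, 21, 21]
Compare 37 vs 27: take 27 from right. Merged: [3, 6, 7, 14, 15, 16, 20, 21, 21, 27]
Append remaining from left: [37]. Merged: [3, 6, 7, 14, 15, 16, 20, 21, 21, 27, 37]

Final merged array: [3, 6, 7, 14, 15, 16, 20, 21, 21, 27, 37]
Total comparisons: 10

The merged array is [3, 6, 7, 14, 15, 16, 20, 21, 21, 27, 37], requiring 10 comparisons. The merge step runs in O(n) time where n is the total number of elements.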